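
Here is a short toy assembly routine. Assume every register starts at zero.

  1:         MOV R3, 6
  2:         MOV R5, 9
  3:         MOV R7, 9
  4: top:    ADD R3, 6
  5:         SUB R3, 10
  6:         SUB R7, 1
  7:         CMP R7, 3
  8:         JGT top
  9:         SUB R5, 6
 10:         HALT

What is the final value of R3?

R3=6
R5=9
R7=9
R3=6+6=12
R3=12-10=2
R7=9-1=8
CMP R7, 3  (cmp 8,3)
JGT top: taken
R3=2+6=8
R3=8-10=-2
R7=8-1=7
CMP R7, 3  (cmp 7,3)
JGT top: taken
R3=(-2)+6=4
R3=4-10=-6
R7=7-1=6
CMP R7, 3  (cmp 6,3)
JGT top: taken
R3=(-6)+6=0
R3=0-10=-10
R7=6-1=5
CMP R7, 3  (cmp 5,3)
JGT top: taken
R3=(-10)+6=-4
R3=(-4)-10=-14
R7=5-1=4
CMP R7, 3  (cmp 4,3)
JGT top: taken
R3=(-14)+6=-8
R3=(-8)-10=-18
R7=4-1=3
CMP R7, 3  (cmp 3,3)
JGT top: not taken
R5=9-6=3
halt.

-18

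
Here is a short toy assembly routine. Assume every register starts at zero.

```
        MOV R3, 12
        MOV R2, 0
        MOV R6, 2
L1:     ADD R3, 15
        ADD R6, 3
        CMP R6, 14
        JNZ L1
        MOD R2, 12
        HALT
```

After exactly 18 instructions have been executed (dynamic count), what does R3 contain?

MOV R3, 12 → R3=12
MOV R2, 0 → R2=0
MOV R6, 2 → R6=2
ADD R3, 15 → R3=12+15=27
ADD R6, 3 → R6=2+3=5
CMP R6, 14  (cmp 5,14)
JNZ L1: taken
ADD R3, 15 → R3=27+15=42
ADD R6, 3 → R6=5+3=8
CMP R6, 14  (cmp 8,14)
JNZ L1: taken
ADD R3, 15 → R3=42+15=57
ADD R6, 3 → R6=8+3=11
CMP R6, 14  (cmp 11,14)
JNZ L1: taken
ADD R3, 15 → R3=57+15=72
ADD R6, 3 → R6=11+3=14
CMP R6, 14  (cmp 14,14)
After step 18: R3 = 72.

72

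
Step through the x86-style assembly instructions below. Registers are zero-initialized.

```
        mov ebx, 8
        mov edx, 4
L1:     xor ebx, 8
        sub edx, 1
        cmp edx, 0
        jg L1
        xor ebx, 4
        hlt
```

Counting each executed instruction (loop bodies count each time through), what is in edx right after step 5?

3

ebx=8
edx=4
ebx=8^8=0
edx=4-1=3
cmp edx, 0  (cmp 3,0)
After step 5: edx = 3.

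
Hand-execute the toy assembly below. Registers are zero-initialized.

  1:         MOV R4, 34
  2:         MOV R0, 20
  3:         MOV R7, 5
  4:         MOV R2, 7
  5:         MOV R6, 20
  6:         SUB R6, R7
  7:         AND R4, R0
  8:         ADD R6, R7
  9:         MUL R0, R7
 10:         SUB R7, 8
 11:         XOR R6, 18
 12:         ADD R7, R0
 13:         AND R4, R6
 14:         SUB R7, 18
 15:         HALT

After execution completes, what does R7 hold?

79

after MOV R4, 34: R4=34
after MOV R0, 20: R0=20
after MOV R7, 5: R7=5
after MOV R2, 7: R2=7
after MOV R6, 20: R6=20
after SUB R6, R7: R6=20-5=15
after AND R4, R0: R4=34&20=0
after ADD R6, R7: R6=15+5=20
after MUL R0, R7: R0=20*5=100
after SUB R7, 8: R7=5-8=-3
after XOR R6, 18: R6=20^18=6
after ADD R7, R0: R7=(-3)+100=97
after AND R4, R6: R4=0&6=0
after SUB R7, 18: R7=97-18=79
halt.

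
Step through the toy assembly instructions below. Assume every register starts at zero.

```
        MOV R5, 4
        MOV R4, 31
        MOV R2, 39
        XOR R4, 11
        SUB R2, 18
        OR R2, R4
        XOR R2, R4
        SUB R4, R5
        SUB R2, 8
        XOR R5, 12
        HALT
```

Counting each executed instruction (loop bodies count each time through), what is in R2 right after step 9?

-7

after MOV R5, 4: R5=4
after MOV R4, 31: R4=31
after MOV R2, 39: R2=39
after XOR R4, 11: R4=31^11=20
after SUB R2, 18: R2=39-18=21
after OR R2, R4: R2=21|20=21
after XOR R2, R4: R2=21^20=1
after SUB R4, R5: R4=20-4=16
after SUB R2, 8: R2=1-8=-7
After step 9: R2 = -7.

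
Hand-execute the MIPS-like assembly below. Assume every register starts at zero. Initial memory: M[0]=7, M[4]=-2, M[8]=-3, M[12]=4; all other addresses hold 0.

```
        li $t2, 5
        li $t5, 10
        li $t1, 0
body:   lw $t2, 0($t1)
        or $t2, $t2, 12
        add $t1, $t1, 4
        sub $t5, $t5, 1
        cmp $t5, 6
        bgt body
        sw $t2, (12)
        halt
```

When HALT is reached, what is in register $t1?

$t2=5
$t5=10
$t1=0
$t2=M[0]=7
$t2=7|12=15
$t1=0+4=4
$t5=10-1=9
cmp $t5, 6  (cmp 9,6)
bgt body: taken
$t2=M[4]=-2
$t2=(-2)|12=-2
$t1=4+4=8
$t5=9-1=8
cmp $t5, 6  (cmp 8,6)
bgt body: taken
$t2=M[8]=-3
$t2=(-3)|12=-3
$t1=8+4=12
$t5=8-1=7
cmp $t5, 6  (cmp 7,6)
bgt body: taken
$t2=M[12]=4
$t2=4|12=12
$t1=12+4=16
$t5=7-1=6
cmp $t5, 6  (cmp 6,6)
bgt body: not taken
sw $t2, (12) → M[12]=12
halt.

16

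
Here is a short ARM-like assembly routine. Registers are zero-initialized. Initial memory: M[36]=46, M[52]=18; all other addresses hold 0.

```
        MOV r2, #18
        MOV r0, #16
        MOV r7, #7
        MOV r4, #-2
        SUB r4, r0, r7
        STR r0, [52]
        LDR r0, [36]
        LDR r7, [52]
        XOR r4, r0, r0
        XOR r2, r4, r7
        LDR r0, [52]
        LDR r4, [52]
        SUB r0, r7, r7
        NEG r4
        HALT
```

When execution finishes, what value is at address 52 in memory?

16

after MOV r2, #18: r2=18
after MOV r0, #16: r0=16
after MOV r7, #7: r7=7
after MOV r4, #-2: r4=-2
after SUB r4, r0, r7: r4=16-7=9
STR r0, [52] → M[52]=16
after LDR r0, [36]: r0=M[36]=46
after LDR r7, [52]: r7=M[52]=16
after XOR r4, r0, r0: r4=46^46=0
after XOR r2, r4, r7: r2=0^16=16
after LDR r0, [52]: r0=M[52]=16
after LDR r4, [52]: r4=M[52]=16
after SUB r0, r7, r7: r0=16-16=0
after NEG r4: r4=-(16)=-16
halt.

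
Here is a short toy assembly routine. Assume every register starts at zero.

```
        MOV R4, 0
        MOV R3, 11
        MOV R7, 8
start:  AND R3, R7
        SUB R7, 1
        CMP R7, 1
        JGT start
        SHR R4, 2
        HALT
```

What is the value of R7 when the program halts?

1

R4=0
R3=11
R7=8
R3=11&8=8
R7=8-1=7
CMP R7, 1  (cmp 7,1)
JGT start: taken
R3=8&7=0
R7=7-1=6
CMP R7, 1  (cmp 6,1)
JGT start: taken
R3=0&6=0
R7=6-1=5
CMP R7, 1  (cmp 5,1)
JGT start: taken
R3=0&5=0
R7=5-1=4
CMP R7, 1  (cmp 4,1)
JGT start: taken
R3=0&4=0
R7=4-1=3
CMP R7, 1  (cmp 3,1)
JGT start: taken
R3=0&3=0
R7=3-1=2
CMP R7, 1  (cmp 2,1)
JGT start: taken
R3=0&2=0
R7=2-1=1
CMP R7, 1  (cmp 1,1)
JGT start: not taken
R4=0>>2=0
halt.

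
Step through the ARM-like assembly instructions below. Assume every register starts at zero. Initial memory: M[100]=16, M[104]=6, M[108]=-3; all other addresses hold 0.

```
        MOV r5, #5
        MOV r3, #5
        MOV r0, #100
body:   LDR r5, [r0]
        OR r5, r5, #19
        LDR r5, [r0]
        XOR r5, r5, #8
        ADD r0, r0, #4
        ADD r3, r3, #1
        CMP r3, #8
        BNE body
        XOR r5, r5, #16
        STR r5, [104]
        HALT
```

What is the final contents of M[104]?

after MOV r5, #5: r5=5
after MOV r3, #5: r3=5
after MOV r0, #100: r0=100
after LDR r5, [r0]: r5=M[100]=16
after OR r5, r5, #19: r5=16|19=19
after LDR r5, [r0]: r5=M[100]=16
after XOR r5, r5, #8: r5=16^8=24
after ADD r0, r0, #4: r0=100+4=104
after ADD r3, r3, #1: r3=5+1=6
CMP r3, #8  (cmp 6,8)
BNE body: taken
after LDR r5, [r0]: r5=M[104]=6
after OR r5, r5, #19: r5=6|19=23
after LDR r5, [r0]: r5=M[104]=6
after XOR r5, r5, #8: r5=6^8=14
after ADD r0, r0, #4: r0=104+4=108
after ADD r3, r3, #1: r3=6+1=7
CMP r3, #8  (cmp 7,8)
BNE body: taken
after LDR r5, [r0]: r5=M[108]=-3
after OR r5, r5, #19: r5=(-3)|19=-1
after LDR r5, [r0]: r5=M[108]=-3
after XOR r5, r5, #8: r5=(-3)^8=-11
after ADD r0, r0, #4: r0=108+4=112
after ADD r3, r3, #1: r3=7+1=8
CMP r3, #8  (cmp 8,8)
BNE body: not taken
after XOR r5, r5, #16: r5=(-11)^16=-27
STR r5, [104] → M[104]=-27
halt.

-27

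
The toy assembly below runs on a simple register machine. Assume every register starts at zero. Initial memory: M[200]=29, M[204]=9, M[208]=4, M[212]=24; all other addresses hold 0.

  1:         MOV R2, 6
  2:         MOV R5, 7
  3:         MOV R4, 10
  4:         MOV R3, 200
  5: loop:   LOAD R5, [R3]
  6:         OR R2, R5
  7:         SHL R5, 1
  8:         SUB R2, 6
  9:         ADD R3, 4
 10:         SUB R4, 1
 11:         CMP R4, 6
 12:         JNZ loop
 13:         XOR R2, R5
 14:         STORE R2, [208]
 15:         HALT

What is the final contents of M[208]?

35

after MOV R2, 6: R2=6
after MOV R5, 7: R5=7
after MOV R4, 10: R4=10
after MOV R3, 200: R3=200
after LOAD R5, [R3]: R5=M[200]=29
after OR R2, R5: R2=6|29=31
after SHL R5, 1: R5=29<<1=58
after SUB R2, 6: R2=31-6=25
after ADD R3, 4: R3=200+4=204
after SUB R4, 1: R4=10-1=9
CMP R4, 6  (cmp 9,6)
JNZ loop: taken
after LOAD R5, [R3]: R5=M[204]=9
after OR R2, R5: R2=25|9=25
after SHL R5, 1: R5=9<<1=18
after SUB R2, 6: R2=25-6=19
after ADD R3, 4: R3=204+4=208
after SUB R4, 1: R4=9-1=8
CMP R4, 6  (cmp 8,6)
JNZ loop: taken
after LOAD R5, [R3]: R5=M[208]=4
after OR R2, R5: R2=19|4=23
after SHL R5, 1: R5=4<<1=8
after SUB R2, 6: R2=23-6=17
after ADD R3, 4: R3=208+4=212
after SUB R4, 1: R4=8-1=7
CMP R4, 6  (cmp 7,6)
JNZ loop: taken
after LOAD R5, [R3]: R5=M[212]=24
after OR R2, R5: R2=17|24=25
after SHL R5, 1: R5=24<<1=48
after SUB R2, 6: R2=25-6=19
after ADD R3, 4: R3=212+4=216
after SUB R4, 1: R4=7-1=6
CMP R4, 6  (cmp 6,6)
JNZ loop: not taken
after XOR R2, R5: R2=19^48=35
STORE R2, [208] → M[208]=35
halt.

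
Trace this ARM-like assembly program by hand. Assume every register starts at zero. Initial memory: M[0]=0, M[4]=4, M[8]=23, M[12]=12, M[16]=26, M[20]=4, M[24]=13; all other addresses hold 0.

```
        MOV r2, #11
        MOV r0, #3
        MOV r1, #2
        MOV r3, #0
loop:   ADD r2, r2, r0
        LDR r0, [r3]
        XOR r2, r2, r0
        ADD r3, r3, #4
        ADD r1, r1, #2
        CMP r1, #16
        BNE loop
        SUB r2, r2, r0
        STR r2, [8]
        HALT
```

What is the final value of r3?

r2=11
r0=3
r1=2
r3=0
r2=11+3=14
r0=M[0]=0
r2=14^0=14
r3=0+4=4
r1=2+2=4
CMP r1, #16  (cmp 4,16)
BNE loop: taken
r2=14+0=14
r0=M[4]=4
r2=14^4=10
r3=4+4=8
r1=4+2=6
CMP r1, #16  (cmp 6,16)
BNE loop: taken
r2=10+4=14
r0=M[8]=23
r2=14^23=25
r3=8+4=12
r1=6+2=8
CMP r1, #16  (cmp 8,16)
BNE loop: taken
r2=25+23=48
r0=M[12]=12
r2=48^12=60
r3=12+4=16
r1=8+2=10
CMP r1, #16  (cmp 10,16)
BNE loop: taken
r2=60+12=72
r0=M[16]=26
r2=72^26=82
r3=16+4=20
r1=10+2=12
CMP r1, #16  (cmp 12,16)
BNE loop: taken
r2=82+26=108
r0=M[20]=4
r2=108^4=104
r3=20+4=24
r1=12+2=14
CMP r1, #16  (cmp 14,16)
BNE loop: taken
r2=104+4=108
r0=M[24]=13
r2=108^13=97
r3=24+4=28
r1=14+2=16
CMP r1, #16  (cmp 16,16)
BNE loop: not taken
r2=97-13=84
STR r2, [8] → M[8]=84
halt.

28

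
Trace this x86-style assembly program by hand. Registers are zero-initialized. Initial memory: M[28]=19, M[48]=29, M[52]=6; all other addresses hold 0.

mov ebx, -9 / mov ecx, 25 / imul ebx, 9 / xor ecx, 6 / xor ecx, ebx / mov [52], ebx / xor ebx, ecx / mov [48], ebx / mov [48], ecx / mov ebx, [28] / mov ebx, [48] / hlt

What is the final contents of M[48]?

ebx=-9
ecx=25
ebx=(-9)*9=-81
ecx=25^6=31
ecx=31^(-81)=-80
mov [52], ebx → M[52]=-81
ebx=(-81)^(-80)=31
mov [48], ebx → M[48]=31
mov [48], ecx → M[48]=-80
ebx=M[28]=19
ebx=M[48]=-80
halt.

-80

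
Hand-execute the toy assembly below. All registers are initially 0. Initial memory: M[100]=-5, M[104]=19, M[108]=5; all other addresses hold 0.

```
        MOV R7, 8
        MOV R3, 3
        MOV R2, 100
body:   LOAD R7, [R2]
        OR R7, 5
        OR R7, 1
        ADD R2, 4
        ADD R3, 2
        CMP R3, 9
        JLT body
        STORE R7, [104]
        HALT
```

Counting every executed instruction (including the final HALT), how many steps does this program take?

after MOV R7, 8: R7=8
after MOV R3, 3: R3=3
after MOV R2, 100: R2=100
after LOAD R7, [R2]: R7=M[100]=-5
after OR R7, 5: R7=(-5)|5=-1
after OR R7, 1: R7=(-1)|1=-1
after ADD R2, 4: R2=100+4=104
after ADD R3, 2: R3=3+2=5
CMP R3, 9  (cmp 5,9)
JLT body: taken
after LOAD R7, [R2]: R7=M[104]=19
after OR R7, 5: R7=19|5=23
after OR R7, 1: R7=23|1=23
after ADD R2, 4: R2=104+4=108
after ADD R3, 2: R3=5+2=7
CMP R3, 9  (cmp 7,9)
JLT body: taken
after LOAD R7, [R2]: R7=M[108]=5
after OR R7, 5: R7=5|5=5
after OR R7, 1: R7=5|1=5
after ADD R2, 4: R2=108+4=112
after ADD R3, 2: R3=7+2=9
CMP R3, 9  (cmp 9,9)
JLT body: not taken
STORE R7, [104] → M[104]=5
halt.
Total executed instructions: 26.

26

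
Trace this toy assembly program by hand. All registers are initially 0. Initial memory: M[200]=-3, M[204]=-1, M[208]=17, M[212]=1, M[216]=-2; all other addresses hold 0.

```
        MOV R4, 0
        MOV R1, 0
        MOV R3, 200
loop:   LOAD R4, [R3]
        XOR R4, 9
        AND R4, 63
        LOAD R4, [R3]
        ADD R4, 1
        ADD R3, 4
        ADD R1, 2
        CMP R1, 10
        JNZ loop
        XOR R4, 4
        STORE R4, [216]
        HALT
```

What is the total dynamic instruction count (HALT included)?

after MOV R4, 0: R4=0
after MOV R1, 0: R1=0
after MOV R3, 200: R3=200
after LOAD R4, [R3]: R4=M[200]=-3
after XOR R4, 9: R4=(-3)^9=-12
after AND R4, 63: R4=(-12)&63=52
after LOAD R4, [R3]: R4=M[200]=-3
after ADD R4, 1: R4=(-3)+1=-2
after ADD R3, 4: R3=200+4=204
after ADD R1, 2: R1=0+2=2
CMP R1, 10  (cmp 2,10)
JNZ loop: taken
after LOAD R4, [R3]: R4=M[204]=-1
after XOR R4, 9: R4=(-1)^9=-10
after AND R4, 63: R4=(-10)&63=54
after LOAD R4, [R3]: R4=M[204]=-1
after ADD R4, 1: R4=(-1)+1=0
after ADD R3, 4: R3=204+4=208
after ADD R1, 2: R1=2+2=4
CMP R1, 10  (cmp 4,10)
JNZ loop: taken
after LOAD R4, [R3]: R4=M[208]=17
after XOR R4, 9: R4=17^9=24
after AND R4, 63: R4=24&63=24
after LOAD R4, [R3]: R4=M[208]=17
after ADD R4, 1: R4=17+1=18
after ADD R3, 4: R3=208+4=212
after ADD R1, 2: R1=4+2=6
CMP R1, 10  (cmp 6,10)
JNZ loop: taken
after LOAD R4, [R3]: R4=M[212]=1
after XOR R4, 9: R4=1^9=8
after AND R4, 63: R4=8&63=8
after LOAD R4, [R3]: R4=M[212]=1
after ADD R4, 1: R4=1+1=2
after ADD R3, 4: R3=212+4=216
after ADD R1, 2: R1=6+2=8
CMP R1, 10  (cmp 8,10)
JNZ loop: taken
after LOAD R4, [R3]: R4=M[216]=-2
after XOR R4, 9: R4=(-2)^9=-9
after AND R4, 63: R4=(-9)&63=55
after LOAD R4, [R3]: R4=M[216]=-2
after ADD R4, 1: R4=(-2)+1=-1
after ADD R3, 4: R3=216+4=220
after ADD R1, 2: R1=8+2=10
CMP R1, 10  (cmp 10,10)
JNZ loop: not taken
after XOR R4, 4: R4=(-1)^4=-5
STORE R4, [216] → M[216]=-5
halt.
Total executed instructions: 51.

51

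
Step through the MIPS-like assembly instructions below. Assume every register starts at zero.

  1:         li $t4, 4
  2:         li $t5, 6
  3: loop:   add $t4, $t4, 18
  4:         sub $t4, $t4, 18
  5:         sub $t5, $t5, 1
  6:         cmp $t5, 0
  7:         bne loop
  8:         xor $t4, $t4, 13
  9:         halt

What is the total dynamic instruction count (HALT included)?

34

after li $t4, 4: $t4=4
after li $t5, 6: $t5=6
after add $t4, $t4, 18: $t4=4+18=22
after sub $t4, $t4, 18: $t4=22-18=4
after sub $t5, $t5, 1: $t5=6-1=5
cmp $t5, 0  (cmp 5,0)
bne loop: taken
after add $t4, $t4, 18: $t4=4+18=22
after sub $t4, $t4, 18: $t4=22-18=4
after sub $t5, $t5, 1: $t5=5-1=4
cmp $t5, 0  (cmp 4,0)
bne loop: taken
after add $t4, $t4, 18: $t4=4+18=22
after sub $t4, $t4, 18: $t4=22-18=4
after sub $t5, $t5, 1: $t5=4-1=3
cmp $t5, 0  (cmp 3,0)
bne loop: taken
after add $t4, $t4, 18: $t4=4+18=22
after sub $t4, $t4, 18: $t4=22-18=4
after sub $t5, $t5, 1: $t5=3-1=2
cmp $t5, 0  (cmp 2,0)
bne loop: taken
after add $t4, $t4, 18: $t4=4+18=22
after sub $t4, $t4, 18: $t4=22-18=4
after sub $t5, $t5, 1: $t5=2-1=1
cmp $t5, 0  (cmp 1,0)
bne loop: taken
after add $t4, $t4, 18: $t4=4+18=22
after sub $t4, $t4, 18: $t4=22-18=4
after sub $t5, $t5, 1: $t5=1-1=0
cmp $t5, 0  (cmp 0,0)
bne loop: not taken
after xor $t4, $t4, 13: $t4=4^13=9
halt.
Total executed instructions: 34.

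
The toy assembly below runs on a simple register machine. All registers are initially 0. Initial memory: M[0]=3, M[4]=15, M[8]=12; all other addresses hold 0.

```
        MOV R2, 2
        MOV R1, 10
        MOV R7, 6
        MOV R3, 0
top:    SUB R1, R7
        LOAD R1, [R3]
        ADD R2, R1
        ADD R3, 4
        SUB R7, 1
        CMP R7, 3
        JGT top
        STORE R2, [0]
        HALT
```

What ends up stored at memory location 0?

after MOV R2, 2: R2=2
after MOV R1, 10: R1=10
after MOV R7, 6: R7=6
after MOV R3, 0: R3=0
after SUB R1, R7: R1=10-6=4
after LOAD R1, [R3]: R1=M[0]=3
after ADD R2, R1: R2=2+3=5
after ADD R3, 4: R3=0+4=4
after SUB R7, 1: R7=6-1=5
CMP R7, 3  (cmp 5,3)
JGT top: taken
after SUB R1, R7: R1=3-5=-2
after LOAD R1, [R3]: R1=M[4]=15
after ADD R2, R1: R2=5+15=20
after ADD R3, 4: R3=4+4=8
after SUB R7, 1: R7=5-1=4
CMP R7, 3  (cmp 4,3)
JGT top: taken
after SUB R1, R7: R1=15-4=11
after LOAD R1, [R3]: R1=M[8]=12
after ADD R2, R1: R2=20+12=32
after ADD R3, 4: R3=8+4=12
after SUB R7, 1: R7=4-1=3
CMP R7, 3  (cmp 3,3)
JGT top: not taken
STORE R2, [0] → M[0]=32
halt.

32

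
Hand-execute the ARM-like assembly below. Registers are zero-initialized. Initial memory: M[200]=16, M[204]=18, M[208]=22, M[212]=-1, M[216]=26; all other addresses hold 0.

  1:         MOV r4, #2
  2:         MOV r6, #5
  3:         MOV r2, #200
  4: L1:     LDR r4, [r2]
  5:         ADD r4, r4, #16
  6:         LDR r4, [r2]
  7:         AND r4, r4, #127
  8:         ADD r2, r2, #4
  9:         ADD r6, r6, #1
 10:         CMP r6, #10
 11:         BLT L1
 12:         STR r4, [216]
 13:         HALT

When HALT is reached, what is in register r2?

220

r4=2
r6=5
r2=200
r4=M[200]=16
r4=16+16=32
r4=M[200]=16
r4=16&127=16
r2=200+4=204
r6=5+1=6
CMP r6, #10  (cmp 6,10)
BLT L1: taken
r4=M[204]=18
r4=18+16=34
r4=M[204]=18
r4=18&127=18
r2=204+4=208
r6=6+1=7
CMP r6, #10  (cmp 7,10)
BLT L1: taken
r4=M[208]=22
r4=22+16=38
r4=M[208]=22
r4=22&127=22
r2=208+4=212
r6=7+1=8
CMP r6, #10  (cmp 8,10)
BLT L1: taken
r4=M[212]=-1
r4=(-1)+16=15
r4=M[212]=-1
r4=(-1)&127=127
r2=212+4=216
r6=8+1=9
CMP r6, #10  (cmp 9,10)
BLT L1: taken
r4=M[216]=26
r4=26+16=42
r4=M[216]=26
r4=26&127=26
r2=216+4=220
r6=9+1=10
CMP r6, #10  (cmp 10,10)
BLT L1: not taken
STR r4, [216] → M[216]=26
halt.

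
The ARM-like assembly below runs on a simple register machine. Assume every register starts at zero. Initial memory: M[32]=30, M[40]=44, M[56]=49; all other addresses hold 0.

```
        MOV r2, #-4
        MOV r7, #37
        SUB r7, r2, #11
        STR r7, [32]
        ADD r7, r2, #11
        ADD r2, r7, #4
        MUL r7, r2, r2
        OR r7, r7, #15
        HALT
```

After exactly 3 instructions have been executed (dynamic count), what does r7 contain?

MOV r2, #-4 → r2=-4
MOV r7, #37 → r7=37
SUB r7, r2, #11 → r7=(-4)-11=-15
After step 3: r7 = -15.

-15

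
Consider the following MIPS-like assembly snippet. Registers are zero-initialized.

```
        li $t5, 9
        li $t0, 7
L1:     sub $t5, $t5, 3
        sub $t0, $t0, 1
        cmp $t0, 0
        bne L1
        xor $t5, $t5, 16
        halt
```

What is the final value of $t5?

-28

after li $t5, 9: $t5=9
after li $t0, 7: $t0=7
after sub $t5, $t5, 3: $t5=9-3=6
after sub $t0, $t0, 1: $t0=7-1=6
cmp $t0, 0  (cmp 6,0)
bne L1: taken
after sub $t5, $t5, 3: $t5=6-3=3
after sub $t0, $t0, 1: $t0=6-1=5
cmp $t0, 0  (cmp 5,0)
bne L1: taken
after sub $t5, $t5, 3: $t5=3-3=0
after sub $t0, $t0, 1: $t0=5-1=4
cmp $t0, 0  (cmp 4,0)
bne L1: taken
after sub $t5, $t5, 3: $t5=0-3=-3
after sub $t0, $t0, 1: $t0=4-1=3
cmp $t0, 0  (cmp 3,0)
bne L1: taken
after sub $t5, $t5, 3: $t5=(-3)-3=-6
after sub $t0, $t0, 1: $t0=3-1=2
cmp $t0, 0  (cmp 2,0)
bne L1: taken
after sub $t5, $t5, 3: $t5=(-6)-3=-9
after sub $t0, $t0, 1: $t0=2-1=1
cmp $t0, 0  (cmp 1,0)
bne L1: taken
after sub $t5, $t5, 3: $t5=(-9)-3=-12
after sub $t0, $t0, 1: $t0=1-1=0
cmp $t0, 0  (cmp 0,0)
bne L1: not taken
after xor $t5, $t5, 16: $t5=(-12)^16=-28
halt.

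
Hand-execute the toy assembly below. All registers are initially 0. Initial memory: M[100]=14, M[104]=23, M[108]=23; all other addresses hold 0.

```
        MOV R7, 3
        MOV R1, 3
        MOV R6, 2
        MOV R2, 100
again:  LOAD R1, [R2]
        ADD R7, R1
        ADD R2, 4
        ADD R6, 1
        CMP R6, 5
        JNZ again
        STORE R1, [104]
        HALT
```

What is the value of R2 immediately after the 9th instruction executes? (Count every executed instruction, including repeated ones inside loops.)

after MOV R7, 3: R7=3
after MOV R1, 3: R1=3
after MOV R6, 2: R6=2
after MOV R2, 100: R2=100
after LOAD R1, [R2]: R1=M[100]=14
after ADD R7, R1: R7=3+14=17
after ADD R2, 4: R2=100+4=104
after ADD R6, 1: R6=2+1=3
CMP R6, 5  (cmp 3,5)
After step 9: R2 = 104.

104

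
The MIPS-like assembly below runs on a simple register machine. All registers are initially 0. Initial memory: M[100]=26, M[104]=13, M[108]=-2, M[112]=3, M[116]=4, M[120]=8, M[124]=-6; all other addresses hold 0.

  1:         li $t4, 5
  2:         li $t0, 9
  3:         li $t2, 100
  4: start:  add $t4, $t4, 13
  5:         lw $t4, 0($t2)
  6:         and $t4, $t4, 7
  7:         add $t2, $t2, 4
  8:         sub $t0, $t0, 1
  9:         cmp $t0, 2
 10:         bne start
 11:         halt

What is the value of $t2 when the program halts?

$t4=5
$t0=9
$t2=100
$t4=5+13=18
$t4=M[100]=26
$t4=26&7=2
$t2=100+4=104
$t0=9-1=8
cmp $t0, 2  (cmp 8,2)
bne start: taken
$t4=2+13=15
$t4=M[104]=13
$t4=13&7=5
$t2=104+4=108
$t0=8-1=7
cmp $t0, 2  (cmp 7,2)
bne start: taken
$t4=5+13=18
$t4=M[108]=-2
$t4=(-2)&7=6
$t2=108+4=112
$t0=7-1=6
cmp $t0, 2  (cmp 6,2)
bne start: taken
$t4=6+13=19
$t4=M[112]=3
$t4=3&7=3
$t2=112+4=116
$t0=6-1=5
cmp $t0, 2  (cmp 5,2)
bne start: taken
$t4=3+13=16
$t4=M[116]=4
$t4=4&7=4
$t2=116+4=120
$t0=5-1=4
cmp $t0, 2  (cmp 4,2)
bne start: taken
$t4=4+13=17
$t4=M[120]=8
$t4=8&7=0
$t2=120+4=124
$t0=4-1=3
cmp $t0, 2  (cmp 3,2)
bne start: taken
$t4=0+13=13
$t4=M[124]=-6
$t4=(-6)&7=2
$t2=124+4=128
$t0=3-1=2
cmp $t0, 2  (cmp 2,2)
bne start: not taken
halt.

128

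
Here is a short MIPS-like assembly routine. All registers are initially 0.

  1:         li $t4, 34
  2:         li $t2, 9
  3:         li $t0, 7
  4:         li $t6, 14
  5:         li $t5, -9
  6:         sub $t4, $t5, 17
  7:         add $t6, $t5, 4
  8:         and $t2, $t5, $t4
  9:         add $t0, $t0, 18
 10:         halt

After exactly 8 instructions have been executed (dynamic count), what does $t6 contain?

$t4=34
$t2=9
$t0=7
$t6=14
$t5=-9
$t4=(-9)-17=-26
$t6=(-9)+4=-5
$t2=(-9)&(-26)=-26
After step 8: $t6 = -5.

-5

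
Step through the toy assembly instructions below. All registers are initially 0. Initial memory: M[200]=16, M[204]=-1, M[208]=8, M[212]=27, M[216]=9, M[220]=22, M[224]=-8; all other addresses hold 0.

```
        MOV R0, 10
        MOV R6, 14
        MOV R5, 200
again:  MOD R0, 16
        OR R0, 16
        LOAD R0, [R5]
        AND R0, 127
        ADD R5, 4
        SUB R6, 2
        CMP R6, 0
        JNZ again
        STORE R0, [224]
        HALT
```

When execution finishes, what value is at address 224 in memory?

R0=10
R6=14
R5=200
R0=10%16=10
R0=10|16=26
R0=M[200]=16
R0=16&127=16
R5=200+4=204
R6=14-2=12
CMP R6, 0  (cmp 12,0)
JNZ again: taken
R0=16%16=0
R0=0|16=16
R0=M[204]=-1
R0=(-1)&127=127
R5=204+4=208
R6=12-2=10
CMP R6, 0  (cmp 10,0)
JNZ again: taken
R0=127%16=15
R0=15|16=31
R0=M[208]=8
R0=8&127=8
R5=208+4=212
R6=10-2=8
CMP R6, 0  (cmp 8,0)
JNZ again: taken
R0=8%16=8
R0=8|16=24
R0=M[212]=27
R0=27&127=27
R5=212+4=216
R6=8-2=6
CMP R6, 0  (cmp 6,0)
JNZ again: taken
R0=27%16=11
R0=11|16=27
R0=M[216]=9
R0=9&127=9
R5=216+4=220
R6=6-2=4
CMP R6, 0  (cmp 4,0)
JNZ again: taken
R0=9%16=9
R0=9|16=25
R0=M[220]=22
R0=22&127=22
R5=220+4=224
R6=4-2=2
CMP R6, 0  (cmp 2,0)
JNZ again: taken
R0=22%16=6
R0=6|16=22
R0=M[224]=-8
R0=(-8)&127=120
R5=224+4=228
R6=2-2=0
CMP R6, 0  (cmp 0,0)
JNZ again: not taken
STORE R0, [224] → M[224]=120
halt.

120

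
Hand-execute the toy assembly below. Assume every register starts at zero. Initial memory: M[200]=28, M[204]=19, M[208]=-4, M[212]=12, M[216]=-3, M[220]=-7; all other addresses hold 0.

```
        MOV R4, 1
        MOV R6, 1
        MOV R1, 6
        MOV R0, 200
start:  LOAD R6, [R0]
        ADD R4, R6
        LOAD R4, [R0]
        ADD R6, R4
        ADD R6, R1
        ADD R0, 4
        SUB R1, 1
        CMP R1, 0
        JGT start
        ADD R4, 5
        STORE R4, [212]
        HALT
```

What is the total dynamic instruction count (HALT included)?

after MOV R4, 1: R4=1
after MOV R6, 1: R6=1
after MOV R1, 6: R1=6
after MOV R0, 200: R0=200
after LOAD R6, [R0]: R6=M[200]=28
after ADD R4, R6: R4=1+28=29
after LOAD R4, [R0]: R4=M[200]=28
after ADD R6, R4: R6=28+28=56
after ADD R6, R1: R6=56+6=62
after ADD R0, 4: R0=200+4=204
after SUB R1, 1: R1=6-1=5
CMP R1, 0  (cmp 5,0)
JGT start: taken
after LOAD R6, [R0]: R6=M[204]=19
after ADD R4, R6: R4=28+19=47
after LOAD R4, [R0]: R4=M[204]=19
after ADD R6, R4: R6=19+19=38
after ADD R6, R1: R6=38+5=43
after ADD R0, 4: R0=204+4=208
after SUB R1, 1: R1=5-1=4
CMP R1, 0  (cmp 4,0)
JGT start: taken
after LOAD R6, [R0]: R6=M[208]=-4
after ADD R4, R6: R4=19+(-4)=15
after LOAD R4, [R0]: R4=M[208]=-4
after ADD R6, R4: R6=(-4)+(-4)=-8
after ADD R6, R1: R6=(-8)+4=-4
after ADD R0, 4: R0=208+4=212
after SUB R1, 1: R1=4-1=3
CMP R1, 0  (cmp 3,0)
JGT start: taken
after LOAD R6, [R0]: R6=M[212]=12
after ADD R4, R6: R4=(-4)+12=8
after LOAD R4, [R0]: R4=M[212]=12
after ADD R6, R4: R6=12+12=24
after ADD R6, R1: R6=24+3=27
after ADD R0, 4: R0=212+4=216
after SUB R1, 1: R1=3-1=2
CMP R1, 0  (cmp 2,0)
JGT start: taken
after LOAD R6, [R0]: R6=M[216]=-3
after ADD R4, R6: R4=12+(-3)=9
after LOAD R4, [R0]: R4=M[216]=-3
after ADD R6, R4: R6=(-3)+(-3)=-6
after ADD R6, R1: R6=(-6)+2=-4
after ADD R0, 4: R0=216+4=220
after SUB R1, 1: R1=2-1=1
CMP R1, 0  (cmp 1,0)
JGT start: taken
after LOAD R6, [R0]: R6=M[220]=-7
after ADD R4, R6: R4=(-3)+(-7)=-10
after LOAD R4, [R0]: R4=M[220]=-7
after ADD R6, R4: R6=(-7)+(-7)=-14
after ADD R6, R1: R6=(-14)+1=-13
after ADD R0, 4: R0=220+4=224
after SUB R1, 1: R1=1-1=0
CMP R1, 0  (cmp 0,0)
JGT start: not taken
after ADD R4, 5: R4=(-7)+5=-2
STORE R4, [212] → M[212]=-2
halt.
Total executed instructions: 61.

61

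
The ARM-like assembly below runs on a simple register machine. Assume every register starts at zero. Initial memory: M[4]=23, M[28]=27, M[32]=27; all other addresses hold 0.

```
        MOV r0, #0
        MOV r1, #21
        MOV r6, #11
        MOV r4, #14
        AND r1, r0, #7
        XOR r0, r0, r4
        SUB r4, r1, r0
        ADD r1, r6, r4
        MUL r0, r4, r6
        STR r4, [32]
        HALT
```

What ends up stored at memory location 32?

MOV r0, #0 → r0=0
MOV r1, #21 → r1=21
MOV r6, #11 → r6=11
MOV r4, #14 → r4=14
AND r1, r0, #7 → r1=0&7=0
XOR r0, r0, r4 → r0=0^14=14
SUB r4, r1, r0 → r4=0-14=-14
ADD r1, r6, r4 → r1=11+(-14)=-3
MUL r0, r4, r6 → r0=(-14)*11=-154
STR r4, [32] → M[32]=-14
halt.

-14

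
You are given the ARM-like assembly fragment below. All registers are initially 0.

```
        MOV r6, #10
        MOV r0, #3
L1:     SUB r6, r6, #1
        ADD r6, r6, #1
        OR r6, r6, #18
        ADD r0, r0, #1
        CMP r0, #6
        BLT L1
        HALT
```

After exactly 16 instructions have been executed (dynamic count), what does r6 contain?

26

r6=10
r0=3
r6=10-1=9
r6=9+1=10
r6=10|18=26
r0=3+1=4
CMP r0, #6  (cmp 4,6)
BLT L1: taken
r6=26-1=25
r6=25+1=26
r6=26|18=26
r0=4+1=5
CMP r0, #6  (cmp 5,6)
BLT L1: taken
r6=26-1=25
r6=25+1=26
After step 16: r6 = 26.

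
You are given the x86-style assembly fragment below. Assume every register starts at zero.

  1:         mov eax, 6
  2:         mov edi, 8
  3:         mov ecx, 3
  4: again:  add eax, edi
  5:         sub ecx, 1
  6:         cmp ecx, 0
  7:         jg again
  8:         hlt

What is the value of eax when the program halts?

30

mov eax, 6 → eax=6
mov edi, 8 → edi=8
mov ecx, 3 → ecx=3
add eax, edi → eax=6+8=14
sub ecx, 1 → ecx=3-1=2
cmp ecx, 0  (cmp 2,0)
jg again: taken
add eax, edi → eax=14+8=22
sub ecx, 1 → ecx=2-1=1
cmp ecx, 0  (cmp 1,0)
jg again: taken
add eax, edi → eax=22+8=30
sub ecx, 1 → ecx=1-1=0
cmp ecx, 0  (cmp 0,0)
jg again: not taken
halt.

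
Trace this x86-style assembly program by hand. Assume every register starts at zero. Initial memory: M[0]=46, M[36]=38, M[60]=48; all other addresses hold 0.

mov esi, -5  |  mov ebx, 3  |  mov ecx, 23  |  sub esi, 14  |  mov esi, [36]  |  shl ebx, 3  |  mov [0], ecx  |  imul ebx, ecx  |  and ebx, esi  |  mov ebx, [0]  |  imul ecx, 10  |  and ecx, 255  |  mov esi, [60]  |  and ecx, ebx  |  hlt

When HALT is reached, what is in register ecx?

mov esi, -5 → esi=-5
mov ebx, 3 → ebx=3
mov ecx, 23 → ecx=23
sub esi, 14 → esi=(-5)-14=-19
mov esi, [36] → esi=M[36]=38
shl ebx, 3 → ebx=3<<3=24
mov [0], ecx → M[0]=23
imul ebx, ecx → ebx=24*23=552
and ebx, esi → ebx=552&38=32
mov ebx, [0] → ebx=M[0]=23
imul ecx, 10 → ecx=23*10=230
and ecx, 255 → ecx=230&255=230
mov esi, [60] → esi=M[60]=48
and ecx, ebx → ecx=230&23=6
halt.

6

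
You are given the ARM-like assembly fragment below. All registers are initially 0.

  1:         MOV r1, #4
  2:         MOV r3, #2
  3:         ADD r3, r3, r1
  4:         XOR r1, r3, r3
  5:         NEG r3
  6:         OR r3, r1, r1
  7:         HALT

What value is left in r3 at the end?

after MOV r1, #4: r1=4
after MOV r3, #2: r3=2
after ADD r3, r3, r1: r3=2+4=6
after XOR r1, r3, r3: r1=6^6=0
after NEG r3: r3=-(6)=-6
after OR r3, r1, r1: r3=0|0=0
halt.

0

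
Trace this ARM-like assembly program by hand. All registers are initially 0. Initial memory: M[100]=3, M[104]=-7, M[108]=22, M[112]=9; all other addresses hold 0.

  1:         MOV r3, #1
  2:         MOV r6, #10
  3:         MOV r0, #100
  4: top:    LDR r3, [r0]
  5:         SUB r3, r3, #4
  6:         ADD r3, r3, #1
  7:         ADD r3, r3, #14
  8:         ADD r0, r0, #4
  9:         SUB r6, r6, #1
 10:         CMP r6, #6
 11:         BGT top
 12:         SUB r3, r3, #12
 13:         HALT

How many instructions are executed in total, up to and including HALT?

37

after MOV r3, #1: r3=1
after MOV r6, #10: r6=10
after MOV r0, #100: r0=100
after LDR r3, [r0]: r3=M[100]=3
after SUB r3, r3, #4: r3=3-4=-1
after ADD r3, r3, #1: r3=(-1)+1=0
after ADD r3, r3, #14: r3=0+14=14
after ADD r0, r0, #4: r0=100+4=104
after SUB r6, r6, #1: r6=10-1=9
CMP r6, #6  (cmp 9,6)
BGT top: taken
after LDR r3, [r0]: r3=M[104]=-7
after SUB r3, r3, #4: r3=(-7)-4=-11
after ADD r3, r3, #1: r3=(-11)+1=-10
after ADD r3, r3, #14: r3=(-10)+14=4
after ADD r0, r0, #4: r0=104+4=108
after SUB r6, r6, #1: r6=9-1=8
CMP r6, #6  (cmp 8,6)
BGT top: taken
after LDR r3, [r0]: r3=M[108]=22
after SUB r3, r3, #4: r3=22-4=18
after ADD r3, r3, #1: r3=18+1=19
after ADD r3, r3, #14: r3=19+14=33
after ADD r0, r0, #4: r0=108+4=112
after SUB r6, r6, #1: r6=8-1=7
CMP r6, #6  (cmp 7,6)
BGT top: taken
after LDR r3, [r0]: r3=M[112]=9
after SUB r3, r3, #4: r3=9-4=5
after ADD r3, r3, #1: r3=5+1=6
after ADD r3, r3, #14: r3=6+14=20
after ADD r0, r0, #4: r0=112+4=116
after SUB r6, r6, #1: r6=7-1=6
CMP r6, #6  (cmp 6,6)
BGT top: not taken
after SUB r3, r3, #12: r3=20-12=8
halt.
Total executed instructions: 37.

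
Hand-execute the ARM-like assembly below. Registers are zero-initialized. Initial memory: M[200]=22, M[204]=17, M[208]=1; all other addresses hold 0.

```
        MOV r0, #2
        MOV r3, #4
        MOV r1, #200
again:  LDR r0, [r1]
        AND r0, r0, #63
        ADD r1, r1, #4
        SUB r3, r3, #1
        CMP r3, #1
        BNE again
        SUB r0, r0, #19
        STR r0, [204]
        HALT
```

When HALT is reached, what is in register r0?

-18

r0=2
r3=4
r1=200
r0=M[200]=22
r0=22&63=22
r1=200+4=204
r3=4-1=3
CMP r3, #1  (cmp 3,1)
BNE again: taken
r0=M[204]=17
r0=17&63=17
r1=204+4=208
r3=3-1=2
CMP r3, #1  (cmp 2,1)
BNE again: taken
r0=M[208]=1
r0=1&63=1
r1=208+4=212
r3=2-1=1
CMP r3, #1  (cmp 1,1)
BNE again: not taken
r0=1-19=-18
STR r0, [204] → M[204]=-18
halt.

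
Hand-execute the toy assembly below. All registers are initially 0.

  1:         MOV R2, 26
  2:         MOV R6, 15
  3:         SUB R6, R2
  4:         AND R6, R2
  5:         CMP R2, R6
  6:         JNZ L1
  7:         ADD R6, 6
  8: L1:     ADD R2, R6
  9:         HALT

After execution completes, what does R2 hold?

42

MOV R2, 26 → R2=26
MOV R6, 15 → R6=15
SUB R6, R2 → R6=15-26=-11
AND R6, R2 → R6=(-11)&26=16
CMP R2, R6  (cmp 26,16)
JNZ L1: taken
ADD R2, R6 → R2=26+16=42
halt.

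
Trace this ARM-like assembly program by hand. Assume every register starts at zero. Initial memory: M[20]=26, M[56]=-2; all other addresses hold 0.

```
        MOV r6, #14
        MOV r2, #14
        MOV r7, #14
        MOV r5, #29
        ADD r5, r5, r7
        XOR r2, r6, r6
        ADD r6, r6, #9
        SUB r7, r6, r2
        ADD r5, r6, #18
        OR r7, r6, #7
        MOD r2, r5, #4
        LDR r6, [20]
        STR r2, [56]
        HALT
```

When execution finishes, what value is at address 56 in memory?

1

after MOV r6, #14: r6=14
after MOV r2, #14: r2=14
after MOV r7, #14: r7=14
after MOV r5, #29: r5=29
after ADD r5, r5, r7: r5=29+14=43
after XOR r2, r6, r6: r2=14^14=0
after ADD r6, r6, #9: r6=14+9=23
after SUB r7, r6, r2: r7=23-0=23
after ADD r5, r6, #18: r5=23+18=41
after OR r7, r6, #7: r7=23|7=23
after MOD r2, r5, #4: r2=41%4=1
after LDR r6, [20]: r6=M[20]=26
STR r2, [56] → M[56]=1
halt.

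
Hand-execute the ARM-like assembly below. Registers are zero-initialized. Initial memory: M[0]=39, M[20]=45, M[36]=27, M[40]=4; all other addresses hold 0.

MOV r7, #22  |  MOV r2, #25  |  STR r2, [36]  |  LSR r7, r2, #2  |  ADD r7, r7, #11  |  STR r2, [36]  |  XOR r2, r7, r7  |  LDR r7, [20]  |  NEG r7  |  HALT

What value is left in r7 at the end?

-45

after MOV r7, #22: r7=22
after MOV r2, #25: r2=25
STR r2, [36] → M[36]=25
after LSR r7, r2, #2: r7=25>>2=6
after ADD r7, r7, #11: r7=6+11=17
STR r2, [36] → M[36]=25
after XOR r2, r7, r7: r2=17^17=0
after LDR r7, [20]: r7=M[20]=45
after NEG r7: r7=-(45)=-45
halt.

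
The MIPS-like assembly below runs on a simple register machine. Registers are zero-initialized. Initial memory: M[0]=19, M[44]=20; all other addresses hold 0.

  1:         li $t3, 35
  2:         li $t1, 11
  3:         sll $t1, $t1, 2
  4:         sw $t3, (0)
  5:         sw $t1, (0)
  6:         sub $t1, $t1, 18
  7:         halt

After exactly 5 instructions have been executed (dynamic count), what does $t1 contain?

44

after li $t3, 35: $t3=35
after li $t1, 11: $t1=11
after sll $t1, $t1, 2: $t1=11<<2=44
sw $t3, (0) → M[0]=35
sw $t1, (0) → M[0]=44
After step 5: $t1 = 44.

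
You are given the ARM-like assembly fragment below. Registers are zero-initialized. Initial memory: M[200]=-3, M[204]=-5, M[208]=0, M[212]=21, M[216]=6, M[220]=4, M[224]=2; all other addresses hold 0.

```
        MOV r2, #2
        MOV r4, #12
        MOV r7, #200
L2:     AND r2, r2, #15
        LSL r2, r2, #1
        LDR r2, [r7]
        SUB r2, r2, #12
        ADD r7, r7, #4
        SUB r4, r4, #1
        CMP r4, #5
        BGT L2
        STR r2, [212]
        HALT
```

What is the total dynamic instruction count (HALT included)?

61

r2=2
r4=12
r7=200
r2=2&15=2
r2=2<<1=4
r2=M[200]=-3
r2=(-3)-12=-15
r7=200+4=204
r4=12-1=11
CMP r4, #5  (cmp 11,5)
BGT L2: taken
r2=(-15)&15=1
r2=1<<1=2
r2=M[204]=-5
r2=(-5)-12=-17
r7=204+4=208
r4=11-1=10
CMP r4, #5  (cmp 10,5)
BGT L2: taken
r2=(-17)&15=15
r2=15<<1=30
r2=M[208]=0
r2=0-12=-12
r7=208+4=212
r4=10-1=9
CMP r4, #5  (cmp 9,5)
BGT L2: taken
r2=(-12)&15=4
r2=4<<1=8
r2=M[212]=21
r2=21-12=9
r7=212+4=216
r4=9-1=8
CMP r4, #5  (cmp 8,5)
BGT L2: taken
r2=9&15=9
r2=9<<1=18
r2=M[216]=6
r2=6-12=-6
r7=216+4=220
r4=8-1=7
CMP r4, #5  (cmp 7,5)
BGT L2: taken
r2=(-6)&15=10
r2=10<<1=20
r2=M[220]=4
r2=4-12=-8
r7=220+4=224
r4=7-1=6
CMP r4, #5  (cmp 6,5)
BGT L2: taken
r2=(-8)&15=8
r2=8<<1=16
r2=M[224]=2
r2=2-12=-10
r7=224+4=228
r4=6-1=5
CMP r4, #5  (cmp 5,5)
BGT L2: not taken
STR r2, [212] → M[212]=-10
halt.
Total executed instructions: 61.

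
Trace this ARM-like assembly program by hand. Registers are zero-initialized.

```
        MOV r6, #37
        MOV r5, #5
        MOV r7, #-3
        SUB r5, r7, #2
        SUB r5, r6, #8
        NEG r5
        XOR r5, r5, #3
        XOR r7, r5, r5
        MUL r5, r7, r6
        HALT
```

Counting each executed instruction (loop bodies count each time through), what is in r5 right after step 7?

-32

MOV r6, #37 → r6=37
MOV r5, #5 → r5=5
MOV r7, #-3 → r7=-3
SUB r5, r7, #2 → r5=(-3)-2=-5
SUB r5, r6, #8 → r5=37-8=29
NEG r5 → r5=-(29)=-29
XOR r5, r5, #3 → r5=(-29)^3=-32
After step 7: r5 = -32.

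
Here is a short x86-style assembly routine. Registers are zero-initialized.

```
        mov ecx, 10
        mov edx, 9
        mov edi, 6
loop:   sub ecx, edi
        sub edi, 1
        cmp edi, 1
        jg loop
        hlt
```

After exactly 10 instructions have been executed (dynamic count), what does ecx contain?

after mov ecx, 10: ecx=10
after mov edx, 9: edx=9
after mov edi, 6: edi=6
after sub ecx, edi: ecx=10-6=4
after sub edi, 1: edi=6-1=5
cmp edi, 1  (cmp 5,1)
jg loop: taken
after sub ecx, edi: ecx=4-5=-1
after sub edi, 1: edi=5-1=4
cmp edi, 1  (cmp 4,1)
After step 10: ecx = -1.

-1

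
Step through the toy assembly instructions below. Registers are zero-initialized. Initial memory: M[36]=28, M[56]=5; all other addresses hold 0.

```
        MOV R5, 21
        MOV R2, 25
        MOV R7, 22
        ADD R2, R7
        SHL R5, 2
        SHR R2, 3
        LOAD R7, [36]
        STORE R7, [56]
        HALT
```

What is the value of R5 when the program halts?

84

after MOV R5, 21: R5=21
after MOV R2, 25: R2=25
after MOV R7, 22: R7=22
after ADD R2, R7: R2=25+22=47
after SHL R5, 2: R5=21<<2=84
after SHR R2, 3: R2=47>>3=5
after LOAD R7, [36]: R7=M[36]=28
STORE R7, [56] → M[56]=28
halt.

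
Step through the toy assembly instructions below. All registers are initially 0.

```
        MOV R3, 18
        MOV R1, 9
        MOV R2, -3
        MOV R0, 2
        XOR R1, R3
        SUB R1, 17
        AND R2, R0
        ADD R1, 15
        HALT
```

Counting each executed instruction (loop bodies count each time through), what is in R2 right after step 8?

0

R3=18
R1=9
R2=-3
R0=2
R1=9^18=27
R1=27-17=10
R2=(-3)&2=0
R1=10+15=25
After step 8: R2 = 0.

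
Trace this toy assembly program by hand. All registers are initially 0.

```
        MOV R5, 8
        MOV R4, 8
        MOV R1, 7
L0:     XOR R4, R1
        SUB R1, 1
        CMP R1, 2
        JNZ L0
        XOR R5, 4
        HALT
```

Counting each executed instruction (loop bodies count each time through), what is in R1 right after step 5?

6

R5=8
R4=8
R1=7
R4=8^7=15
R1=7-1=6
After step 5: R1 = 6.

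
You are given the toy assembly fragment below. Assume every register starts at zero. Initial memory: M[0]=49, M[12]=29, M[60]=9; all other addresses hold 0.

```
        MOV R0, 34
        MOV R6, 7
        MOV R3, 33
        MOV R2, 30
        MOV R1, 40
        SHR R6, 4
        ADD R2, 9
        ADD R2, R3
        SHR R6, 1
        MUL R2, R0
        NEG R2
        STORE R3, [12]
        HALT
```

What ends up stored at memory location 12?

33

after MOV R0, 34: R0=34
after MOV R6, 7: R6=7
after MOV R3, 33: R3=33
after MOV R2, 30: R2=30
after MOV R1, 40: R1=40
after SHR R6, 4: R6=7>>4=0
after ADD R2, 9: R2=30+9=39
after ADD R2, R3: R2=39+33=72
after SHR R6, 1: R6=0>>1=0
after MUL R2, R0: R2=72*34=2448
after NEG R2: R2=-(2448)=-2448
STORE R3, [12] → M[12]=33
halt.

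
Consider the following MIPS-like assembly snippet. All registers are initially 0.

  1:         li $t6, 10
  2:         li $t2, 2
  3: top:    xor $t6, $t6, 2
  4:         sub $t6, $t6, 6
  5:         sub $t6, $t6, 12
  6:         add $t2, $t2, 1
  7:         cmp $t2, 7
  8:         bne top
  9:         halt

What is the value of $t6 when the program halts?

-90

$t6=10
$t2=2
$t6=10^2=8
$t6=8-6=2
$t6=2-12=-10
$t2=2+1=3
cmp $t2, 7  (cmp 3,7)
bne top: taken
$t6=(-10)^2=-12
$t6=(-12)-6=-18
$t6=(-18)-12=-30
$t2=3+1=4
cmp $t2, 7  (cmp 4,7)
bne top: taken
$t6=(-30)^2=-32
$t6=(-32)-6=-38
$t6=(-38)-12=-50
$t2=4+1=5
cmp $t2, 7  (cmp 5,7)
bne top: taken
$t6=(-50)^2=-52
$t6=(-52)-6=-58
$t6=(-58)-12=-70
$t2=5+1=6
cmp $t2, 7  (cmp 6,7)
bne top: taken
$t6=(-70)^2=-72
$t6=(-72)-6=-78
$t6=(-78)-12=-90
$t2=6+1=7
cmp $t2, 7  (cmp 7,7)
bne top: not taken
halt.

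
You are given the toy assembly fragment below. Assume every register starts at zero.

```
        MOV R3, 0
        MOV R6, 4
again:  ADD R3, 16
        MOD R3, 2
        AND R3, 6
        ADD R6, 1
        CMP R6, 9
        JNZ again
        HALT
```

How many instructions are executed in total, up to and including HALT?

after MOV R3, 0: R3=0
after MOV R6, 4: R6=4
after ADD R3, 16: R3=0+16=16
after MOD R3, 2: R3=16%2=0
after AND R3, 6: R3=0&6=0
after ADD R6, 1: R6=4+1=5
CMP R6, 9  (cmp 5,9)
JNZ again: taken
after ADD R3, 16: R3=0+16=16
after MOD R3, 2: R3=16%2=0
after AND R3, 6: R3=0&6=0
after ADD R6, 1: R6=5+1=6
CMP R6, 9  (cmp 6,9)
JNZ again: taken
after ADD R3, 16: R3=0+16=16
after MOD R3, 2: R3=16%2=0
after AND R3, 6: R3=0&6=0
after ADD R6, 1: R6=6+1=7
CMP R6, 9  (cmp 7,9)
JNZ again: taken
after ADD R3, 16: R3=0+16=16
after MOD R3, 2: R3=16%2=0
after AND R3, 6: R3=0&6=0
after ADD R6, 1: R6=7+1=8
CMP R6, 9  (cmp 8,9)
JNZ again: taken
after ADD R3, 16: R3=0+16=16
after MOD R3, 2: R3=16%2=0
after AND R3, 6: R3=0&6=0
after ADD R6, 1: R6=8+1=9
CMP R6, 9  (cmp 9,9)
JNZ again: not taken
halt.
Total executed instructions: 33.

33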